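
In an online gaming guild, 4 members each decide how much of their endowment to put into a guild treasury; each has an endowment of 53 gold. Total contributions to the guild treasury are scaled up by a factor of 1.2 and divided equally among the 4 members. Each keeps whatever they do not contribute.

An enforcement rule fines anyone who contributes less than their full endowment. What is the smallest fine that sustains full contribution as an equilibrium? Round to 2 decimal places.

Given the others contribute fully, the best deviation is to contribute 0 (any partial contribution still incurs the fine and gives up units whose private return 0.3000 is below 1).
Deviating from 53 to 0 saves 53 gold but forfeits the deviator's share of the drop in the guild treasury: 1.2/4 × 53 = 15.90.
So the deviation gain is 53 − 15.90 = 37.10, and the fine must be at least 37.10 gold to wipe it out.

37.10 gold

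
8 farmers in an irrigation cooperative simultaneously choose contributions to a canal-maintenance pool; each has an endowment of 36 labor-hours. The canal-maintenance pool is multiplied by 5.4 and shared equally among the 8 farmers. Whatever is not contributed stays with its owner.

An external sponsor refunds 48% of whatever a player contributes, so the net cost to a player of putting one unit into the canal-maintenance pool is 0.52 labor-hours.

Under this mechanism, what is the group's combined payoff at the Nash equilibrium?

1693.44 labor-hours

Under the mechanism each unit contributed yields (5.4/8) / 0.52 = 1.2981 back to its contributor per unit of net cost, which exceeds 1, making full contribution the dominant choice for everyone.
At the Nash equilibrium everyone contributes 36. Group total payoff = 8 × (36 × 0.48 + 5.4 × 36) = 1693.44.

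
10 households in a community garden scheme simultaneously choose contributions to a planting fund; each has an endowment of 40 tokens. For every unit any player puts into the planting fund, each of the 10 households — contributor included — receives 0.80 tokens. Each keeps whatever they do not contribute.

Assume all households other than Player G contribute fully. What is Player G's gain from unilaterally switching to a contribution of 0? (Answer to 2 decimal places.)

8.00 tokens

Switching from a contribution of 40 to 0 lets Player G keep an extra 40 tokens, but lowers the planting fund by 40, which costs Player G their own share of that drop: 0.80 × 40 = 32.00.
Net gain = 40 − 32.00 = 8.00. The private return per contributed unit (0.80) is below 1, so free-riding is indeed the best response regardless of what the others do.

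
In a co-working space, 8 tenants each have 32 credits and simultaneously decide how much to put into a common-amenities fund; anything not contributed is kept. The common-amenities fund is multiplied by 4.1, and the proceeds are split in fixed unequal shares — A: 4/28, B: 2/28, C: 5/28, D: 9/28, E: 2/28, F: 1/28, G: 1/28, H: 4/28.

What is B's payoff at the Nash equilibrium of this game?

41.37 credits

Player j's private return per contributed unit is 4.1 × (j's share). Contributing is weakly dominant for j when that share is at least 1/4.1 = 0.2439, and contributing 0 is dominant otherwise.
The only share above 0.2439 is D's 9/28, contributing 32; the remaining 7 contribute 0. Total contributed: 32.
B keeps 32 and receives 4.1 × 32 × 2/28 = 9.37 from the common-amenities fund, for a payoff of 41.37.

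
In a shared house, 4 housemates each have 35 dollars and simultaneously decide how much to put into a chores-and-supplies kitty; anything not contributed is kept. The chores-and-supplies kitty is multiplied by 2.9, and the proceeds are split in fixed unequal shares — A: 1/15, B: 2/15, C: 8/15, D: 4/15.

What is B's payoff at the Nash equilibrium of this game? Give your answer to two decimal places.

Each unit j contributes comes back to j as 2.9 × (j's share), so j prefers to contribute only if that share exceeds 1/2.9 = 0.3448; otherwise keeping the unit dominates.
The only share above 0.3448 is C's 8/15, contributing 35; the remaining 3 contribute 0. Total contributed: 35.
B keeps 35 and receives 2.9 × 35 × 2/15 = 13.53 from the chores-and-supplies kitty, for a payoff of 48.53.

48.53 dollars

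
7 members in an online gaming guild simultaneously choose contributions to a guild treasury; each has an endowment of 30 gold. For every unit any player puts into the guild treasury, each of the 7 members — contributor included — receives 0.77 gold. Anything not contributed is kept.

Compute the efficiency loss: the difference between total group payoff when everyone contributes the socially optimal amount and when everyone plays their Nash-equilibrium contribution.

921.90 gold

The private return per contributed unit is 0.77 < 1, so contributing 0 is dominant for every player. At the Nash equilibrium everyone keeps their 30, and the group total is 7 × 30 = 210.
Each contributed unit returns 5.390 to the group as a whole (0.77 to each of 7 players), which exceeds 1, so the social optimum is full contribution: group total = 5.390 × 210 = 1131.90.
Efficiency loss = 1131.90 − 210 = 921.90.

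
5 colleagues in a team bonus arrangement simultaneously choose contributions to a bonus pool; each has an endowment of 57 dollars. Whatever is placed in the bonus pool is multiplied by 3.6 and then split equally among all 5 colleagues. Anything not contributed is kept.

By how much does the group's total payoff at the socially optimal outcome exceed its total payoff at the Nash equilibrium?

Each contributed unit returns 3.6/5 = 0.7200 to its contributor — below 1 — so contributing 0 is dominant for every player. At the Nash equilibrium everyone keeps their 57, and the group total is 5 × 57 = 285.
Each contributed unit returns 3.600 to the group as a whole (0.7200 to each of 5 players), which exceeds 1, so the social optimum is full contribution: group total = 3.600 × 285 = 1026.00.
Efficiency loss = 1026.00 − 285 = 741.00.

741.00 dollars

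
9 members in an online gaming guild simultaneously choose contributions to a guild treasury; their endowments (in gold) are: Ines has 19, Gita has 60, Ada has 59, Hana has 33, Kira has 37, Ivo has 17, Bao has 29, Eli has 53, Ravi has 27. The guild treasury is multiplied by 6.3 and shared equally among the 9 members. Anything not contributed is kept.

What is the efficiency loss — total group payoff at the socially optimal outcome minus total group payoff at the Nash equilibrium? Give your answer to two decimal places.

The private return per contributed unit is 6.3/9 = 0.7000 < 1 for every player regardless of endowment, so the Nash equilibrium is zero contribution and the group total is Σ E_j = 19 + 60 + 59 + 33 + 37 + 17 + 29 + 53 + 27 = 334.
Each contributed unit returns 6.300 to the group, so the social optimum is full contribution by everyone: group total = 6.300 × 334 = 2104.20.
Efficiency loss = (6.300 − 1) × 334 = 1770.20.

1770.20 gold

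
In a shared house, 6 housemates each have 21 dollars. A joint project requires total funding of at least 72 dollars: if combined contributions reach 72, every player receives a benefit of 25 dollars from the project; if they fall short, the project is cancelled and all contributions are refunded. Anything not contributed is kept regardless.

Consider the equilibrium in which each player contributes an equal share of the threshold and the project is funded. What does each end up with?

34 dollars

Equal share of the threshold: 72/6 = 12.
At this profile no one gains by cutting their contribution: any cut drops the total below 72, the project is cancelled, contributions are refunded, and the deviator ends with 21, which is less than 21 − 12 + 25 = 34. Contributing more than 12 just wastes the excess. So contributing exactly 12 is a best response.
Each player's payoff: 21 − 12 + 25 = 34.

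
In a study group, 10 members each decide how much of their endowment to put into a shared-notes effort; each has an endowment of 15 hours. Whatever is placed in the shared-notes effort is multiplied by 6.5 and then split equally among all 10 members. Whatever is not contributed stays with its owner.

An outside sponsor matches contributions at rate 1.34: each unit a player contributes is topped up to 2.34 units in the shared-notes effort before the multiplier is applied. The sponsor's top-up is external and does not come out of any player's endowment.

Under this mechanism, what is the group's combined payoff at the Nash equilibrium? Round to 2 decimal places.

The effective private return per unit is now 6.5 × 2.34 / 10 = 1.5210 > 1, so every player's dominant strategy flips to full contribution.
So the Nash equilibrium is full contribution by all 10; the group earns 6.5 × 2.34 × 150 = 2281.50.

2281.50 hours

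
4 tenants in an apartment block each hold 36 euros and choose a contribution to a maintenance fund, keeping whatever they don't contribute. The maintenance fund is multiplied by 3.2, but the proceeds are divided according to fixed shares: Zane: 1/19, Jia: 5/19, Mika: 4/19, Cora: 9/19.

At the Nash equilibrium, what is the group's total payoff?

For player j, contributing a unit is worthwhile iff 3.2 × (j's share) ≥ 1, i.e. iff j's share is at least 0.3125.
The only share above 0.3125 is Cora's 9/19, contributing 36; the remaining 3 contribute 0. Total contributed: 36.
The maintenance fund pays out 3.2 × 36 = 115.20 in total (split across the unequal shares, but the aggregate is all that matters for the group sum).
The 3 free-riders keep 36 each, adding 108. Group total = 108 + 115.20 = 223.20.

223.20 euros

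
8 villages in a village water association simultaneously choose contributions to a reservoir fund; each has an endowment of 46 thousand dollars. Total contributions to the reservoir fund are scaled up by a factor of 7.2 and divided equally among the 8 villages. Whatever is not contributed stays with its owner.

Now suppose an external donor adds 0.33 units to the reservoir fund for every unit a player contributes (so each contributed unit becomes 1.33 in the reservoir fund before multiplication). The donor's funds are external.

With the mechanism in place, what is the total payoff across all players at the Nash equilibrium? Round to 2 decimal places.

3523.97 thousand dollars

Under the mechanism each unit contributed yields 7.2 × 1.33 / 8 = 1.1970 back to its contributor per unit of net cost, which exceeds 1, making full contribution the dominant choice for everyone.
At the Nash equilibrium everyone contributes 46. Group total payoff = 7.2 × 1.33 × 368 = 3523.97.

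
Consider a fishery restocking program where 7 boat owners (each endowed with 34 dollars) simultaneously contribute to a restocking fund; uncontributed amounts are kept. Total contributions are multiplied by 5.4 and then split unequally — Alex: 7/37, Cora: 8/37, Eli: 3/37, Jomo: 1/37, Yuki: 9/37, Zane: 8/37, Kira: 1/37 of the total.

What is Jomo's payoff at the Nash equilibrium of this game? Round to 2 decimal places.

53.85 dollars

Player j's private return per contributed unit is 5.4 × (j's share). Contributing is weakly dominant for j when that share is at least 1/5.4 = 0.1852, and contributing 0 is dominant otherwise.
Alex, Cora, Yuki and Zane are above the threshold, contributing 34 each; the remaining 3 contribute 0. Total contributed: 136.
Jomo keeps 34 and receives 5.4 × 136 × 1/37 = 19.85 from the restocking fund, for a payoff of 53.85.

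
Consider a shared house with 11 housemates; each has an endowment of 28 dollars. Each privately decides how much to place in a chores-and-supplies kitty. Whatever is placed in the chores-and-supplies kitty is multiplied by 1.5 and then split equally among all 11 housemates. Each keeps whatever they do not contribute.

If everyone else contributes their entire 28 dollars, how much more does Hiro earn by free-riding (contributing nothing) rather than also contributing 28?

24.18 dollars

Switching from a contribution of 28 to 0 lets Hiro keep an extra 28 dollars, but lowers the chores-and-supplies kitty by 28, which costs Hiro their own share of that drop: 1.5/11 × 28 = 3.82.
Net gain = 28 − 3.82 = 24.18. The private return per contributed unit (0.1364) is below 1, so free-riding is indeed the best response regardless of what the others do.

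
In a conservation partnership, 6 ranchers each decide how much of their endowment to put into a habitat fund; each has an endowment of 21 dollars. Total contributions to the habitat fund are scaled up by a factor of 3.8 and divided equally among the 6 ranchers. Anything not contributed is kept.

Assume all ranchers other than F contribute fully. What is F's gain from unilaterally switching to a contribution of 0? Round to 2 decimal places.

Switching from a contribution of 21 to 0 lets F keep an extra 21 dollars, but lowers the habitat fund by 21, which costs F their own share of that drop: 3.8/6 × 21 = 13.30.
Net gain = 21 − 13.30 = 7.70. The private return per contributed unit (0.6333) is below 1, so free-riding is indeed the best response regardless of what the others do.

7.70 dollars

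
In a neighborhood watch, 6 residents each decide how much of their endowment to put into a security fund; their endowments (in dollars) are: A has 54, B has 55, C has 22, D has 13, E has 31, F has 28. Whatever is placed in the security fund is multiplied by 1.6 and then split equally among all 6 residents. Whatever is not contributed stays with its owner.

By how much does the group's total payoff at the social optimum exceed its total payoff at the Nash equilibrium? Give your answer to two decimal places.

121.80 dollars

The private return per contributed unit is 1.6/6 = 0.2667 < 1 for every player regardless of endowment, so the Nash equilibrium is zero contribution and the group total is Σ E_j = 54 + 55 + 22 + 13 + 31 + 28 = 203.
Each contributed unit returns 1.600 to the group, so the social optimum is full contribution by everyone: group total = 1.600 × 203 = 324.80.
Efficiency loss = (1.600 − 1) × 203 = 121.80.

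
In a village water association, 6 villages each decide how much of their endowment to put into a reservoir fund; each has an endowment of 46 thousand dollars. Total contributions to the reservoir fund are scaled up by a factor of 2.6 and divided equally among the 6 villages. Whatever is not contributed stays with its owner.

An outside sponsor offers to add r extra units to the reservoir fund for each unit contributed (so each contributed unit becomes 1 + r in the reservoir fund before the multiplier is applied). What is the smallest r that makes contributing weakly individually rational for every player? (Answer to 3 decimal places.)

1.308

With matching at rate r, one contributed unit becomes (1 + r) in the reservoir fund and returns 2.6 × (1 + r) / 6 to the contributor.
Setting this equal to 1: 1 + r = 6/2.6 = 2.3077.
So the minimum matching rate is r = 2.3077 − 1 = 1.308.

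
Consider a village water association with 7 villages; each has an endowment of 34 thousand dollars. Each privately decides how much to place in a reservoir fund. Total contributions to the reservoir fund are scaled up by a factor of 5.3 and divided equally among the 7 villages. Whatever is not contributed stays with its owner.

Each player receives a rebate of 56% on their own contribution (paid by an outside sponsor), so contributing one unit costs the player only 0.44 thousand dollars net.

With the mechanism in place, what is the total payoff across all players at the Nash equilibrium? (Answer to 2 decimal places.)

The effective private return per unit is now (5.3/7) / 0.44 = 1.7208 > 1, so every player's dominant strategy flips to full contribution.
So the Nash equilibrium is full contribution by all 7; the group earns 7 × (34 × 0.56 + 5.3 × 34) = 1394.68.

1394.68 thousand dollars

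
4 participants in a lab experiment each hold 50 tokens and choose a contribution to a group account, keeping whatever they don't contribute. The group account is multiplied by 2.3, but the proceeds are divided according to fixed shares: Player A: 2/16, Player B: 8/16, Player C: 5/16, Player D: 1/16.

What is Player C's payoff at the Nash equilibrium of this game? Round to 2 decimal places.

85.94 tokens

Each unit j contributes comes back to j as 2.3 × (j's share), so j prefers to contribute only if that share exceeds 1/2.3 = 0.4348; otherwise keeping the unit dominates.
Player B alone (share 8/16) is above the threshold, contributing 50; the remaining 3 contribute 0. Total contributed: 50.
Player C keeps 50 and receives 2.3 × 50 × 5/16 = 35.94 from the group account, for a payoff of 85.94.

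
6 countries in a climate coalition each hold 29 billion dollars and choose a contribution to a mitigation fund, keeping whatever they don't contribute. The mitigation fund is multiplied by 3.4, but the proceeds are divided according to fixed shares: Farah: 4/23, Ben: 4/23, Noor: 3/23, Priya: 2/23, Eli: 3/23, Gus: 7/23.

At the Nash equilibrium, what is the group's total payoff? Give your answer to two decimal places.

243.60 billion dollars

For player j, contributing a unit is worthwhile iff 3.4 × (j's share) ≥ 1, i.e. iff j's share is at least 0.2941.
The only share above 0.2941 is Gus's 7/23, contributing 29; the remaining 5 contribute 0. Total contributed: 29.
The mitigation fund pays out 3.4 × 29 = 98.60 in total (split across the unequal shares, but the aggregate is all that matters for the group sum).
The 5 free-riders keep 29 each, adding 145. Group total = 145 + 98.60 = 243.60.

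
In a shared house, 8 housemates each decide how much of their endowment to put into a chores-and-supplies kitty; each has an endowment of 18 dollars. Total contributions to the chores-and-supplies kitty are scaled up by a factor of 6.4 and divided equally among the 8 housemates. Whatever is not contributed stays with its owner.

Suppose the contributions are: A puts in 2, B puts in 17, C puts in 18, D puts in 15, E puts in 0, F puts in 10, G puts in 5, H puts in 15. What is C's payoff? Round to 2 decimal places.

Total contributed: 2 + 17 + 18 + 15 + 0 + 10 + 5 + 15 = 82.
Each receives 6.4 × 82 / 8 = 65.60 from the chores-and-supplies kitty.
C keeps 18 − 18 = 0, so C's payoff is 0 + 65.60 = 65.60.

65.60 dollars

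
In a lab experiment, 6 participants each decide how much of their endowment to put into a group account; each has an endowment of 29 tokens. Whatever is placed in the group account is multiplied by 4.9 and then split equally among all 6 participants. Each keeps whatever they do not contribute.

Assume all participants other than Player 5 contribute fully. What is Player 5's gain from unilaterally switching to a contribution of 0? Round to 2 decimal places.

5.32 tokens

Switching from a contribution of 29 to 0 lets Player 5 keep an extra 29 tokens, but lowers the group account by 29, which costs Player 5 their own share of that drop: 4.9/6 × 29 = 23.68.
Net gain = 29 − 23.68 = 5.32. The private return per contributed unit (0.8167) is below 1, so free-riding is indeed the best response regardless of what the others do.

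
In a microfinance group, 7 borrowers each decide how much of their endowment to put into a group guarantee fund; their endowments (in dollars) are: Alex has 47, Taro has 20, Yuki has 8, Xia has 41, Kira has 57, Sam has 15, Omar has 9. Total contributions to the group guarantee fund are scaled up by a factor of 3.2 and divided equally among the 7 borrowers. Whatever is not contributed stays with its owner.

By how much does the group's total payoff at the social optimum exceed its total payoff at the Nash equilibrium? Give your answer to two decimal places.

433.40 dollars

The private return per contributed unit is 3.2/7 = 0.4571 < 1 for every player regardless of endowment, so the Nash equilibrium is zero contribution and the group total is Σ E_j = 47 + 20 + 8 + 41 + 57 + 15 + 9 = 197.
Each contributed unit returns 3.200 to the group, so the social optimum is full contribution by everyone: group total = 3.200 × 197 = 630.40.
Efficiency loss = (3.200 − 1) × 197 = 433.40.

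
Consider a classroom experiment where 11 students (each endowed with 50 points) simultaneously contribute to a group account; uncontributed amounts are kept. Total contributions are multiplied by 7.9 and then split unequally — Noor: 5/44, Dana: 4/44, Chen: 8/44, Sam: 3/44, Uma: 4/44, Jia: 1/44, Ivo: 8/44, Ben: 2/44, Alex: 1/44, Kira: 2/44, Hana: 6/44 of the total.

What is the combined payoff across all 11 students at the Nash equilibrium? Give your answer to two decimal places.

A player with share s gets back 7.9·s per unit contributed, so full contribution is dominant for anyone with s > 1/7.9 = 0.1266 and zero contribution is dominant for anyone below.
Chen, Ivo and Hana are above the threshold, contributing 50 each; the remaining 8 contribute 0. Total contributed: 150.
The group account pays out 7.9 × 150 = 1185.00 in total (split across the unequal shares, but the aggregate is all that matters for the group sum).
The 8 free-riders keep 50 each, adding 400. Group total = 400 + 1185.00 = 1585.00.

1585.00 points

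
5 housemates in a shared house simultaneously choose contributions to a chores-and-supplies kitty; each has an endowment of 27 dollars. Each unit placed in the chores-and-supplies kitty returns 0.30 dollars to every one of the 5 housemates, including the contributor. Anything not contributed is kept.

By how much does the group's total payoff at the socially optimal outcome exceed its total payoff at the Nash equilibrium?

The private return per contributed unit is 0.30 < 1, so contributing 0 is dominant for every player. At the Nash equilibrium everyone keeps their 27, and the group total is 5 × 27 = 135.
Each contributed unit returns 1.500 to the group as a whole (0.30 to each of 5 players), which exceeds 1, so the social optimum is full contribution: group total = 1.500 × 135 = 202.50.
Efficiency loss = 202.50 − 135 = 67.50.

67.50 dollars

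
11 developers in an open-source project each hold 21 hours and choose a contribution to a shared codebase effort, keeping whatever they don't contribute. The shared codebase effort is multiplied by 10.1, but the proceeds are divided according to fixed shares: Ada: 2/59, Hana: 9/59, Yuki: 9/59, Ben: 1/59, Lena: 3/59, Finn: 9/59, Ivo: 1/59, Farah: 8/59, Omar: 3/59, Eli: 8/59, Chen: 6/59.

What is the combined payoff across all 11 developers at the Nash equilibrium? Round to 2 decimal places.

1377.60 hours

A player with share s gets back 10.1·s per unit contributed, so full contribution is dominant for anyone with s > 1/10.1 = 0.0990 and zero contribution is dominant for anyone below.
The shares above 0.0990 belong to Hana, Yuki, Finn, Farah, Eli and Chen, contributing 21 each; the remaining 5 contribute 0. Total contributed: 126.
The shared codebase effort pays out 10.1 × 126 = 1272.60 in total (split across the unequal shares, but the aggregate is all that matters for the group sum).
The 5 free-riders keep 21 each, adding 105. Group total = 105 + 1272.60 = 1377.60.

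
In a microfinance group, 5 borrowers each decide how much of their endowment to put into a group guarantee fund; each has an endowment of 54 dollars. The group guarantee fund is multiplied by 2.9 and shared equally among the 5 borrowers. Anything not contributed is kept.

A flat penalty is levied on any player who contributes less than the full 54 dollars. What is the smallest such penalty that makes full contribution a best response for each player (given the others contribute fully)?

Given the others contribute fully, the best deviation is to contribute 0 (any partial contribution still incurs the fine and gives up units whose private return 0.5800 is below 1).
Deviating from 54 to 0 saves 54 dollars but forfeits the deviator's share of the drop in the group guarantee fund: 2.9/5 × 54 = 31.32.
So the deviation gain is 54 − 31.32 = 22.68, and the fine must be at least 22.68 dollars to wipe it out.

22.68 dollars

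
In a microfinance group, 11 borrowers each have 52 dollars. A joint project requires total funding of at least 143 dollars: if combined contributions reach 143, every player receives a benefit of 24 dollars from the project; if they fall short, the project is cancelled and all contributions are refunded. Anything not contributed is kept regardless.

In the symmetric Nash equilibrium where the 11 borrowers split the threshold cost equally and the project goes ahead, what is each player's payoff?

63 dollars

Equal share of the threshold: 143/11 = 13.
At this profile no one gains by cutting their contribution: any cut drops the total below 143, the project is cancelled, contributions are refunded, and the deviator ends with 52, which is less than 52 − 13 + 24 = 63. Contributing more than 13 just wastes the excess. So contributing exactly 13 is a best response.
Each player's payoff: 52 − 13 + 24 = 63.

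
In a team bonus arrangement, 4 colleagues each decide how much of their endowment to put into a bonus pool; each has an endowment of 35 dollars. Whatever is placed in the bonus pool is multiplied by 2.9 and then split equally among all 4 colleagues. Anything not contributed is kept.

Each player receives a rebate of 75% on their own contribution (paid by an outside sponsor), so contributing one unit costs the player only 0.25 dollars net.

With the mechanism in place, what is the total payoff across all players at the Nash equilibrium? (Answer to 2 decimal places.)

511.00 dollars

Under the mechanism each unit contributed yields (2.9/4) / 0.25 = 2.9000 back to its contributor per unit of net cost, which exceeds 1, making full contribution the dominant choice for everyone.
So the Nash equilibrium is full contribution by all 4; the group earns 4 × (35 × 0.75 + 2.9 × 35) = 511.00.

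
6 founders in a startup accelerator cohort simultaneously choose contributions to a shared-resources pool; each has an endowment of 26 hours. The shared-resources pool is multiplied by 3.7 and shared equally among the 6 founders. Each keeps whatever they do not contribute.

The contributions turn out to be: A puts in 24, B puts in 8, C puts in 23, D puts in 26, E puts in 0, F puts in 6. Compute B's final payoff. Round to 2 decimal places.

Total contributed: 24 + 8 + 23 + 26 + 0 + 6 = 87.
Each receives 3.7 × 87 / 6 = 53.65 from the shared-resources pool.
B keeps 26 − 8 = 18, so B's payoff is 18 + 53.65 = 71.65.

71.65 hours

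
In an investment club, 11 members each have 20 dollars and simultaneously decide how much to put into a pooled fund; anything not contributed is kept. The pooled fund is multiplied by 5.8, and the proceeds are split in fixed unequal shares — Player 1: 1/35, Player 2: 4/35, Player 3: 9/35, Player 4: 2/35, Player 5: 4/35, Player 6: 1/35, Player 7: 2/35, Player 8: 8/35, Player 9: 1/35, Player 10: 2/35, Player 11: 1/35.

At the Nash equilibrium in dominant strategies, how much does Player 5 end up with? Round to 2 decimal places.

For player j, contributing a unit is worthwhile iff 5.8 × (j's share) ≥ 1, i.e. iff j's share is at least 0.1724.
The shares above 0.1724 belong to Player 3 and Player 8, contributing 20 each; the remaining 9 contribute 0. Total contributed: 40.
Player 5 keeps 20 and receives 5.8 × 40 × 4/35 = 26.51 from the pooled fund, for a payoff of 46.51.

46.51 dollars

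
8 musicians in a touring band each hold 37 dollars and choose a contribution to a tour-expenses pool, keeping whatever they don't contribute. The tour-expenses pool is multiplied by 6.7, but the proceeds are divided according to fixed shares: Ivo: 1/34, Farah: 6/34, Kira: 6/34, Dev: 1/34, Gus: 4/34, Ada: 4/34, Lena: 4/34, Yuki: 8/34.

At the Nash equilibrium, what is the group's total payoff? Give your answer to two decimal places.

A player with share s gets back 6.7·s per unit contributed, so full contribution is dominant for anyone with s > 1/6.7 = 0.1493 and zero contribution is dominant for anyone below.
Farah, Kira and Yuki are above the threshold, contributing 37 each; the remaining 5 contribute 0. Total contributed: 111.
The tour-expenses pool pays out 6.7 × 111 = 743.70 in total (split across the unequal shares, but the aggregate is all that matters for the group sum).
The 5 free-riders keep 37 each, adding 185. Group total = 185 + 743.70 = 928.70.

928.70 dollars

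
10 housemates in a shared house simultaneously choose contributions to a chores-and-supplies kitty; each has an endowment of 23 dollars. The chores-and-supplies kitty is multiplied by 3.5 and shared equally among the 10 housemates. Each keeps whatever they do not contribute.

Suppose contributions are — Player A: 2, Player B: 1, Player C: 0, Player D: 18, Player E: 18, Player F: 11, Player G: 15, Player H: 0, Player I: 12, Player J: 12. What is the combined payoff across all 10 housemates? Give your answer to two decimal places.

Total contributed: 2 + 1 + 0 + 18 + 18 + 11 + 15 + 0 + 12 + 12 = 89; total kept: 10 × 23 − 89 = 141.
The chores-and-supplies kitty pays out 3.5 × 89 = 311.50 in aggregate.
Group total = 141 + 311.50 = 452.50.

452.50 dollars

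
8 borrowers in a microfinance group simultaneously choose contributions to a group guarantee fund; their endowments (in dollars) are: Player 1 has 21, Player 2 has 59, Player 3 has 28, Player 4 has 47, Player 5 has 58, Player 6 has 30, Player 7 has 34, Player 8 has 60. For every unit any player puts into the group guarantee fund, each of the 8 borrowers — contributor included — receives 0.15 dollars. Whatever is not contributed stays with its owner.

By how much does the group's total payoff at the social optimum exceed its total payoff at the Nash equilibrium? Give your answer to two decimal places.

The private return per contributed unit is 0.15 < 1 for everyone, so the Nash equilibrium is zero contribution and the group total is Σ E_j = 21 + 59 + 28 + 47 + 58 + 30 + 34 + 60 = 337.
Each contributed unit returns 1.200 to the group, so the social optimum is full contribution by everyone: group total = 1.200 × 337 = 404.40.
Efficiency loss = (1.200 − 1) × 337 = 67.40.

67.40 dollars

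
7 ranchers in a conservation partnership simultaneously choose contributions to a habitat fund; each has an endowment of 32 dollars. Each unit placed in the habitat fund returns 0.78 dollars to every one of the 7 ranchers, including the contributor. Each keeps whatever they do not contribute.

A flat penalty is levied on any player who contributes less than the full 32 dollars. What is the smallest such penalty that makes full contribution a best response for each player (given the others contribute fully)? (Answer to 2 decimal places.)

Given the others contribute fully, the best deviation is to contribute 0 (any partial contribution still incurs the fine and gives up units whose private return 0.78 is below 1).
Deviating from 32 to 0 saves 32 dollars but forfeits the deviator's share of the drop in the habitat fund: 0.78 × 32 = 24.96.
So the deviation gain is 32 − 24.96 = 7.04, and the fine must be at least 7.04 dollars to wipe it out.

7.04 dollars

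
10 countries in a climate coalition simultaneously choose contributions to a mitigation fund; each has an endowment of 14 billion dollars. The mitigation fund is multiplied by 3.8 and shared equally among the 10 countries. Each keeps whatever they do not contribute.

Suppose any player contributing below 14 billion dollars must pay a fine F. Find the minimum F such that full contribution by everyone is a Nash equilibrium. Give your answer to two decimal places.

Given the others contribute fully, the best deviation is to contribute 0 (any partial contribution still incurs the fine and gives up units whose private return 0.3800 is below 1).
Deviating from 14 to 0 saves 14 billion dollars but forfeits the deviator's share of the drop in the mitigation fund: 3.8/10 × 14 = 5.32.
So the deviation gain is 14 − 5.32 = 8.68, and the fine must be at least 8.68 billion dollars to wipe it out.

8.68 billion dollars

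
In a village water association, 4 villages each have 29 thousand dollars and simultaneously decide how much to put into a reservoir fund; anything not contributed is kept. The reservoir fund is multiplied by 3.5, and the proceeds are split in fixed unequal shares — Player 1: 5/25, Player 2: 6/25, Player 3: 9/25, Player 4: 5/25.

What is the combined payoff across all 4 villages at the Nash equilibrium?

For player j, contributing a unit is worthwhile iff 3.5 × (j's share) ≥ 1, i.e. iff j's share is at least 0.2857.
Only Player 3 (9/25) clears that bar, contributing 29; the remaining 3 contribute 0. Total contributed: 29.
The reservoir fund pays out 3.5 × 29 = 101.50 in total (split across the unequal shares, but the aggregate is all that matters for the group sum).
The 3 free-riders keep 29 each, adding 87. Group total = 87 + 101.50 = 188.50.

188.50 thousand dollars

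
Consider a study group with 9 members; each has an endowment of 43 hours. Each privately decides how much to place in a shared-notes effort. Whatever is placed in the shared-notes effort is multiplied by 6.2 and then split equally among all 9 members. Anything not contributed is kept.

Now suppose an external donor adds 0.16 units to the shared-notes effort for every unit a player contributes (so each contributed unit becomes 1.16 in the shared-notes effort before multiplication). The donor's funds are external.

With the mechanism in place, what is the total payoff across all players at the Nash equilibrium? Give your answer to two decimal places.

Even with the mechanism, each unit contributed returns only 6.2 × 1.16 / 9 = 0.7991 per unit of net cost, so contributing nothing is still dominant.
At the Nash equilibrium no one contributes; group total payoff = 9 × 43 = 387.

387.00 hours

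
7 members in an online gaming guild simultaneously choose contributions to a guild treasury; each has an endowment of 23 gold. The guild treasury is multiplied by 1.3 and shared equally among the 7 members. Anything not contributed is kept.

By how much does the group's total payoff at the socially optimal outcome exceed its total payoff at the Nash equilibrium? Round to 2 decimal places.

48.30 gold

Each contributed unit returns 1.3/7 = 0.1857 to its contributor — below 1 — so contributing 0 is dominant for every player. At the Nash equilibrium everyone keeps their 23, and the group total is 7 × 23 = 161.
Each contributed unit returns 1.300 to the group as a whole (0.1857 to each of 7 players), which exceeds 1, so the social optimum is full contribution: group total = 1.300 × 161 = 209.30.
Efficiency loss = 209.30 − 161 = 48.30.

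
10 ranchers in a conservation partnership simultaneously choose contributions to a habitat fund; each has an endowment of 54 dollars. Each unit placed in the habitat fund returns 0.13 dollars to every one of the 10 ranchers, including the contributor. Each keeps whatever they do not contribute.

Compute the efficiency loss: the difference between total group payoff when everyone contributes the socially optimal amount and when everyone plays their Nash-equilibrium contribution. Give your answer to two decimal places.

162.00 dollars

The private return per contributed unit is 0.13 < 1, so contributing 0 is dominant for every player. At the Nash equilibrium everyone keeps their 54, and the group total is 10 × 54 = 540.
Each contributed unit returns 1.300 to the group as a whole (0.13 to each of 10 players), which exceeds 1, so the social optimum is full contribution: group total = 1.300 × 540 = 702.00.
Efficiency loss = 702.00 − 540 = 162.00.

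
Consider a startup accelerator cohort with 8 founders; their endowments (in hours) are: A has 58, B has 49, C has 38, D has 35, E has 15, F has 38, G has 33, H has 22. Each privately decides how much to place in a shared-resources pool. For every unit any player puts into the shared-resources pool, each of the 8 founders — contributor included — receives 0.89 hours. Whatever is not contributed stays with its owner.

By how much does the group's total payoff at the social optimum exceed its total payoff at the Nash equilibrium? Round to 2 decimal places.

The private return per contributed unit is 0.89 < 1 for everyone, so the Nash equilibrium is zero contribution and the group total is Σ E_j = 58 + 49 + 38 + 35 + 15 + 38 + 33 + 22 = 288.
Each contributed unit returns 7.120 to the group, so the social optimum is full contribution by everyone: group total = 7.120 × 288 = 2050.56.
Efficiency loss = (7.120 − 1) × 288 = 1762.56.

1762.56 hours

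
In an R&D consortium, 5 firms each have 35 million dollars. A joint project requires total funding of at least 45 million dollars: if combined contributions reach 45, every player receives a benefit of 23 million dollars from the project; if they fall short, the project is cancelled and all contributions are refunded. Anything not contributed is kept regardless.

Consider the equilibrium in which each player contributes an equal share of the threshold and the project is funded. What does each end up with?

49 million dollars

Equal share of the threshold: 45/5 = 9.
At this profile no one gains by cutting their contribution: any cut drops the total below 45, the project is cancelled, contributions are refunded, and the deviator ends with 35, which is less than 35 − 9 + 23 = 49. Contributing more than 9 just wastes the excess. So contributing exactly 9 is a best response.
Each player's payoff: 35 − 9 + 23 = 49.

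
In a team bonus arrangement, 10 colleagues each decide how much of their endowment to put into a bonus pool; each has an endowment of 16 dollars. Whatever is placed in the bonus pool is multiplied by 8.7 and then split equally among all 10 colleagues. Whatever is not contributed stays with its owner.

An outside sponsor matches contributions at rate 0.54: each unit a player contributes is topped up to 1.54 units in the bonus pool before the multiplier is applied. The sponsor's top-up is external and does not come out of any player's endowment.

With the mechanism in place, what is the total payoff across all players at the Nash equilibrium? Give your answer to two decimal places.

2143.68 dollars

With the mechanism, a contributed unit returns 8.7 × 1.54 / 10 = 1.3398 per unit of net cost to the contributor — now above 1 — so contributing fully is weakly dominant for every player.
At the Nash equilibrium everyone contributes 16. Group total payoff = 8.7 × 1.54 × 160 = 2143.68.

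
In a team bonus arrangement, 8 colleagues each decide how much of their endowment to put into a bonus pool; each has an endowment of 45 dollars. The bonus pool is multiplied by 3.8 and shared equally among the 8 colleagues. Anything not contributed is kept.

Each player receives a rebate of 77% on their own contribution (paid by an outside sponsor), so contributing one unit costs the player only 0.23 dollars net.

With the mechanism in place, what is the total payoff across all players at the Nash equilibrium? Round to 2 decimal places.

1645.20 dollars

Under the mechanism each unit contributed yields (3.8/8) / 0.23 = 2.0652 back to its contributor per unit of net cost, which exceeds 1, making full contribution the dominant choice for everyone.
At the Nash equilibrium everyone contributes 45. Group total payoff = 8 × (45 × 0.77 + 3.8 × 45) = 1645.20.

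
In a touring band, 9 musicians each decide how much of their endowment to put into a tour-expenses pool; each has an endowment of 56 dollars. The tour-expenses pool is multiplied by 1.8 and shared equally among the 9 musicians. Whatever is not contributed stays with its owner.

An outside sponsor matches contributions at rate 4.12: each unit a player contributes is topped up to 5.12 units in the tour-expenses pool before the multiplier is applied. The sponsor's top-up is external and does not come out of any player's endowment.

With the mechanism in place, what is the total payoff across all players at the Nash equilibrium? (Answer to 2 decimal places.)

4644.86 dollars

With the mechanism, a contributed unit returns 1.8 × 5.12 / 9 = 1.0240 per unit of net cost to the contributor — now above 1 — so contributing fully is weakly dominant for every player.
So the Nash equilibrium is full contribution by all 9; the group earns 1.8 × 5.12 × 504 = 4644.86.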